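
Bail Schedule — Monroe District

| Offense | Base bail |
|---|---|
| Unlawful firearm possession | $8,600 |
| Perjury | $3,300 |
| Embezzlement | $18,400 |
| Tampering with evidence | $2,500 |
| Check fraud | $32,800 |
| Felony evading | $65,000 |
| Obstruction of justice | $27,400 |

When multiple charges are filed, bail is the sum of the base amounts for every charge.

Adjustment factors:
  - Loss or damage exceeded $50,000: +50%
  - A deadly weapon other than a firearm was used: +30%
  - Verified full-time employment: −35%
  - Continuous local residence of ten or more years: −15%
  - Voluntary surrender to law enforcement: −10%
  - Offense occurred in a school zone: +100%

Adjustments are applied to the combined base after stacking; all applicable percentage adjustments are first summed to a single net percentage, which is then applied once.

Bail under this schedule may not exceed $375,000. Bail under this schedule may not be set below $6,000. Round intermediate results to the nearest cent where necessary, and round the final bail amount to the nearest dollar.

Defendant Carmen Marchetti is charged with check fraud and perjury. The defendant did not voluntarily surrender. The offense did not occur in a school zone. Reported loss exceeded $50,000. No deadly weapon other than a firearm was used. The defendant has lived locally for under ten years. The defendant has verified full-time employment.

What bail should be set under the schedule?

Base amounts from the schedule: check fraud $32,800; perjury $3,300.
Stacking rule: sum of all bases. $32,800 + $3,300 = $36,100.
Net percentage adjustment: +50% −35% = +15%. $36,100 × 1.15 = $41,515.
$41,515 is within the $375,000 maximum.
$41,515 is at or above the $6,000 minimum.

$41,515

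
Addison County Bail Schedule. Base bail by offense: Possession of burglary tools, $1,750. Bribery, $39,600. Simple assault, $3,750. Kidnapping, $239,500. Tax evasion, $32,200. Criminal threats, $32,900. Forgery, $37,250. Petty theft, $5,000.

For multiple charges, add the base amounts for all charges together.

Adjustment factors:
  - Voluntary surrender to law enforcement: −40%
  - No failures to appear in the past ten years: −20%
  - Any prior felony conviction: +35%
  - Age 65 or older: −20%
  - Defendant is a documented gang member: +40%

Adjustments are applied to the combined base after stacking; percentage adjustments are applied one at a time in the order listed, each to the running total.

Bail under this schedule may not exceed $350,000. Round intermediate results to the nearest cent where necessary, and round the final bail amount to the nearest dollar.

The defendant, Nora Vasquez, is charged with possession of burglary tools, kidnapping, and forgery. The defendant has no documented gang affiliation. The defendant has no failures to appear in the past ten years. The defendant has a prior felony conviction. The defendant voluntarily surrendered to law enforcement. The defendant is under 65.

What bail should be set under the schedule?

$180,468

Base amounts from the schedule: possession of burglary tools $1,750; kidnapping $239,500; forgery $37,250.
Stacking rule: sum of all bases. $1,750 + $239,500 + $37,250 = $278,500.
Voluntary surrender to law enforcement (−40%): $278,500 × 0.6 = $167,100.
No failures to appear in the past ten years (−20%): $167,100 × 0.8 = $133,680.
Any prior felony conviction (+35%): $133,680 × 1.35 = $180,468.
$180,468 is within the $350,000 maximum.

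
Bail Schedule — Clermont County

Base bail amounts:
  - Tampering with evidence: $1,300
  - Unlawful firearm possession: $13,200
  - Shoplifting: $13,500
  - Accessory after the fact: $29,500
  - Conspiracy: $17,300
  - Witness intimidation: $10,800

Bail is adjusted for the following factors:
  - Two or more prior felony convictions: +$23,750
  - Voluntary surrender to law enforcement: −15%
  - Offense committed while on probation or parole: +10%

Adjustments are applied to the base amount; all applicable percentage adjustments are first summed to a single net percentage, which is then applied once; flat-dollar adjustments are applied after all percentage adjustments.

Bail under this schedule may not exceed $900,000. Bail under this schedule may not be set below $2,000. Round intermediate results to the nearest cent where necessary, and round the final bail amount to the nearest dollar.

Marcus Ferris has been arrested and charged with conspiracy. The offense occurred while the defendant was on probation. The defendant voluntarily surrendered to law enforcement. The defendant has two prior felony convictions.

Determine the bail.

$40,185

Base amounts from the schedule: conspiracy $17,300.
Single charge. Combined base = $17,300.
Net percentage adjustment: −15% +10% = −5%. $17,300 × 0.95 = $16,435.
Two or more prior felony convictions (+$23,750 flat): $16,435 + $23,750 = $40,185.
$40,185 is within the $900,000 maximum.
$40,185 is at or above the $2,000 minimum.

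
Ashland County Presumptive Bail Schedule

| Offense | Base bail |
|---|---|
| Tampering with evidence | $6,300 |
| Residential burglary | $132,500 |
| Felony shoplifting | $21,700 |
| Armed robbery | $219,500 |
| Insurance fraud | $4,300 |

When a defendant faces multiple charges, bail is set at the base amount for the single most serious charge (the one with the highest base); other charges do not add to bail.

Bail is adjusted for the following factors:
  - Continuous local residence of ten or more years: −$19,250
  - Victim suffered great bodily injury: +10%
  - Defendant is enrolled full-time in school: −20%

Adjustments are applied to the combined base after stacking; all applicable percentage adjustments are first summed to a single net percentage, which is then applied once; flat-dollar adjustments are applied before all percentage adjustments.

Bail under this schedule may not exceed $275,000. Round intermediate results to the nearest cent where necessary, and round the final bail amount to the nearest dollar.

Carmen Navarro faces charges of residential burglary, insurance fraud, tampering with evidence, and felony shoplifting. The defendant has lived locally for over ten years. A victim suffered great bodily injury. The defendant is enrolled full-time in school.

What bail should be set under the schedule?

$101,925

Base amounts from the schedule: residential burglary $132,500; insurance fraud $4,300; tampering with evidence $6,300; felony shoplifting $21,700.
Stacking rule: use the highest base only. Highest is residential burglary at $132,500. Combined base = $132,500.
Continuous local residence of ten or more years (−$19,250 flat): $132,500 − $19,250 = $113,250.
Net percentage adjustment: +10% −20% = −10%. $113,250 × 0.9 = $101,925.
$101,925 is within the $275,000 maximum.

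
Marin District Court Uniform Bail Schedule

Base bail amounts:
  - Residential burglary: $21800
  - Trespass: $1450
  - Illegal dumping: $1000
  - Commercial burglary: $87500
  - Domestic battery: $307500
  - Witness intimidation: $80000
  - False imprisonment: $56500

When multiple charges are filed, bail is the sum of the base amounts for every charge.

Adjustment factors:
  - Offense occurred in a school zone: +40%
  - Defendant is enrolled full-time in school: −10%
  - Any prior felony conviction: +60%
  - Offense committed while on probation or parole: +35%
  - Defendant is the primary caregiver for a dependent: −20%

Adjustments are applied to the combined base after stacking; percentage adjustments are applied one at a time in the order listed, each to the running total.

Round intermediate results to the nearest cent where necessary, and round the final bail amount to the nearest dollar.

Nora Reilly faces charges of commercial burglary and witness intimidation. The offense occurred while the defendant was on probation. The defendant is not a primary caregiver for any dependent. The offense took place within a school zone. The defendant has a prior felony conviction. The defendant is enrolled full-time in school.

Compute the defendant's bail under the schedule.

$455868

Base amounts from the schedule: commercial burglary $87500; witness intimidation $80000.
Stacking rule: sum of all bases. $87500 + $80000 = $167500.
Offense occurred in a school zone (+40%): $167500 × 1.4 = $234500.
Defendant is enrolled full-time in school (−10%): $234500 × 0.9 = $211050.
Any prior felony conviction (+60%): $211050 × 1.6 = $337680.
Offense committed while on probation or parole (+35%): $337680 × 1.35 = $455868.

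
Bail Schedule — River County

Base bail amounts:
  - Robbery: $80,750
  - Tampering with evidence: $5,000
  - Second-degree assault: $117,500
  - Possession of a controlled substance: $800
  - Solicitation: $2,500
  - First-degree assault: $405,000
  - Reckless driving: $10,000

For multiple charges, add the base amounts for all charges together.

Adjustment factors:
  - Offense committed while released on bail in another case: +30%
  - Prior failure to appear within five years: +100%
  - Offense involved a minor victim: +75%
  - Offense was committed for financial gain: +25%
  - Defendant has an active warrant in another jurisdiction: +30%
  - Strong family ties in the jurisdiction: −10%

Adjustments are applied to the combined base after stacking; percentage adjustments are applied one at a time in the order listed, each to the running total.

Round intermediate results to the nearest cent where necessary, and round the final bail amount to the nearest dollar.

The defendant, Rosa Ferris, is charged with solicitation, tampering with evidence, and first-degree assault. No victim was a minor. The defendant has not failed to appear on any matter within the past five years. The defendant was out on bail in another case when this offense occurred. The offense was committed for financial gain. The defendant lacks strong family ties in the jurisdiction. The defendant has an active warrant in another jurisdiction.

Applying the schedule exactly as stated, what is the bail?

Base amounts from the schedule: solicitation $2,500; tampering with evidence $5,000; first-degree assault $405,000.
Stacking rule: sum of all bases. $2,500 + $5,000 + $405,000 = $412,500.
Offense committed while released on bail in another case (+30%): $412,500 × 1.3 = $536,250.
Offense was committed for financial gain (+25%): $536,250 × 1.25 = $670,312.50.
Defendant has an active warrant in another jurisdiction (+30%): $670,312.50 × 1.3 = $871,406.25.
Rounded to the nearest dollar: $871,406.

$871,406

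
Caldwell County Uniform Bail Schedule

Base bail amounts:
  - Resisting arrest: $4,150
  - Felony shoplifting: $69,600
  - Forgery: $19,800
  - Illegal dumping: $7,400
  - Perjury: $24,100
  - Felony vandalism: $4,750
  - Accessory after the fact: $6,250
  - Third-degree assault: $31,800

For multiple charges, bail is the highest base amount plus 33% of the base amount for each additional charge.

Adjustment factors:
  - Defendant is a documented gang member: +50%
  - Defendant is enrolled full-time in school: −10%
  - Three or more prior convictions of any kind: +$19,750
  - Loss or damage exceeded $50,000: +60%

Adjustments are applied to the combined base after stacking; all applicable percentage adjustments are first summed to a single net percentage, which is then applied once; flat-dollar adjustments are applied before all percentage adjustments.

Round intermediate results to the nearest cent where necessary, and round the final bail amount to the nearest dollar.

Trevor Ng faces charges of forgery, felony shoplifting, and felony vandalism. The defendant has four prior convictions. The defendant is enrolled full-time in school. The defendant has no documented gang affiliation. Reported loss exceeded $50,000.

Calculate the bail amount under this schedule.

$146,177

Base amounts from the schedule: forgery $19,800; felony shoplifting $69,600; felony vandalism $4,750.
Stacking rule: highest base plus 33% of each additional charge. Highest is felony shoplifting at $69,600. Additional: $19,800 × 33% = $6,534; $4,750 × 33% = $1,567.50. Combined base = $69,600 + $8,101.50 = $77,701.50.
Three or more prior convictions of any kind (+$19,750 flat): $77,701.50 + $19,750 = $97,451.50.
Net percentage adjustment: −10% +60% = +50%. $97,451.50 × 1.5 = $146,177.25.
Rounded to the nearest dollar: $146,177.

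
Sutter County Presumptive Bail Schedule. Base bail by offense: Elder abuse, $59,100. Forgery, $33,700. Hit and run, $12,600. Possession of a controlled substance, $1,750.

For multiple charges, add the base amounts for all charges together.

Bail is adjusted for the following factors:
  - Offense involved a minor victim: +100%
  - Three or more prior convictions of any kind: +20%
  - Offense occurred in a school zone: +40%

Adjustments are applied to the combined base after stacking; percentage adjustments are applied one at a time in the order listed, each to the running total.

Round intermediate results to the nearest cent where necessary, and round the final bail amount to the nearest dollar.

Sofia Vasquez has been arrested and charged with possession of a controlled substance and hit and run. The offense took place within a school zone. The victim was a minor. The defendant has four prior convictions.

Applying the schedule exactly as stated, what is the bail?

$48,216

Base amounts from the schedule: possession of a controlled substance $1,750; hit and run $12,600.
Stacking rule: sum of all bases. $1,750 + $12,600 = $14,350.
Offense involved a minor victim (+100%): $14,350 × 2 = $28,700.
Three or more prior convictions of any kind (+20%): $28,700 × 1.2 = $34,440.
Offense occurred in a school zone (+40%): $34,440 × 1.4 = $48,216.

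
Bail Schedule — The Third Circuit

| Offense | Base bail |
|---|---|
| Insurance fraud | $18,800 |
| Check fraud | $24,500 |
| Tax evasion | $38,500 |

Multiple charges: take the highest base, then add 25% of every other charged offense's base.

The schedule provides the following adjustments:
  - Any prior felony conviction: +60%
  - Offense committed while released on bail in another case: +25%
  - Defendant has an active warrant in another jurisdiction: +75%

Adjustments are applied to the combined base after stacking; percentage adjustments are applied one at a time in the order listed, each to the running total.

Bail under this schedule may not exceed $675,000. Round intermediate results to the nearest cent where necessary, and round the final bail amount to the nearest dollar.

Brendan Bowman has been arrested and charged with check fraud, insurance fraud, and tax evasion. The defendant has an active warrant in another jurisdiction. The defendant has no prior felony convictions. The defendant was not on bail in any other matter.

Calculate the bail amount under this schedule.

$86,319

Base amounts from the schedule: check fraud $24,500; insurance fraud $18,800; tax evasion $38,500.
Stacking rule: highest base plus 25% of each additional charge. Highest is tax evasion at $38,500. Additional: $24,500 × 25% = $6,125; $18,800 × 25% = $4,700. Combined base = $38,500 + $10,825 = $49,325.
Defendant has an active warrant in another jurisdiction (+75%): $49,325 × 1.75 = $86,318.75.
$86,318.75 is within the $675,000 maximum.
Rounded to the nearest dollar: $86,319.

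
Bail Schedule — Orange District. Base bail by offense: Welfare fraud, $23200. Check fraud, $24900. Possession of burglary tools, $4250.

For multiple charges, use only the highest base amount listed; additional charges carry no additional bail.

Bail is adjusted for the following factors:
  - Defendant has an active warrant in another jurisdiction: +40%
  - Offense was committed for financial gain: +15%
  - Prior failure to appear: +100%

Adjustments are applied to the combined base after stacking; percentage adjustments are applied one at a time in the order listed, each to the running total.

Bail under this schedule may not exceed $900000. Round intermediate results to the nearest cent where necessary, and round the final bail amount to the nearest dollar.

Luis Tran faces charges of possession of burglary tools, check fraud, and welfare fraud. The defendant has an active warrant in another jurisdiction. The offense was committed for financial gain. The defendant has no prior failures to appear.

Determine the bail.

Base amounts from the schedule: possession of burglary tools $4250; check fraud $24900; welfare fraud $23200.
Stacking rule: use the highest base only. Highest is check fraud at $24900. Combined base = $24900.
Defendant has an active warrant in another jurisdiction (+40%): $24900 × 1.4 = $34860.
Offense was committed for financial gain (+15%): $34860 × 1.15 = $40089.
$40089 is within the $900000 maximum.

$40089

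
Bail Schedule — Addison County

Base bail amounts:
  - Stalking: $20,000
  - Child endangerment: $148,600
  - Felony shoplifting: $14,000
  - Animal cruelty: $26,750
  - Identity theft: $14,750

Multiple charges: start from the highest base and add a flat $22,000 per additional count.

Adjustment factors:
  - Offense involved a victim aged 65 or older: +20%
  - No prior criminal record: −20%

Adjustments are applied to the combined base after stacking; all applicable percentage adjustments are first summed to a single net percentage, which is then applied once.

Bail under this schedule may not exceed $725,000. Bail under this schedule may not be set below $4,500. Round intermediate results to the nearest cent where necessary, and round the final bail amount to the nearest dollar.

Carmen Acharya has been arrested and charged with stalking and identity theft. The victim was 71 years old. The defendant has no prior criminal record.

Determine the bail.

$42,000

Base amounts from the schedule: stalking $20,000; identity theft $14,750.
Stacking rule: highest base plus $22,000 per additional charge. Highest is stalking at $20,000; 1 additional charge → +$22,000. Combined base = $42,000.
Net percentage adjustment: +20% −20% = +0%. $42,000 × 1 = $42,000.
$42,000 is within the $725,000 maximum.
$42,000 is at or above the $4,500 minimum.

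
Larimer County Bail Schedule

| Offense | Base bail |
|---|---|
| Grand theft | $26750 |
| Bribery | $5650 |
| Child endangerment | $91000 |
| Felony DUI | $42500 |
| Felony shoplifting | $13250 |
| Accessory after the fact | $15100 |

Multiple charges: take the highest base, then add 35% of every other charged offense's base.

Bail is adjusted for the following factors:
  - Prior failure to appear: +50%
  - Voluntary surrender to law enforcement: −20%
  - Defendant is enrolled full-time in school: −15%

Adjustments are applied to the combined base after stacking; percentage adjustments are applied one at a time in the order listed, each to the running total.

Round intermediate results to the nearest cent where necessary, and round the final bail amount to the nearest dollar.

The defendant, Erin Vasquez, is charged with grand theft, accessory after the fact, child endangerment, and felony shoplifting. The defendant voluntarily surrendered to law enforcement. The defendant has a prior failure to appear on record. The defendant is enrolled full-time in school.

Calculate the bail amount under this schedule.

$112491

Base amounts from the schedule: grand theft $26750; accessory after the fact $15100; child endangerment $91000; felony shoplifting $13250.
Stacking rule: highest base plus 35% of each additional charge. Highest is child endangerment at $91000. Additional: $26750 × 35% = $9362.50; $15100 × 35% = $5285; $13250 × 35% = $4637.50. Combined base = $91000 + $19285 = $110285.
Prior failure to appear (+50%): $110285 × 1.5 = $165427.50.
Voluntary surrender to law enforcement (−20%): $165427.50 × 0.8 = $132342.
Defendant is enrolled full-time in school (−15%): $132342 × 0.85 = $112490.70.
Rounded to the nearest dollar: $112491.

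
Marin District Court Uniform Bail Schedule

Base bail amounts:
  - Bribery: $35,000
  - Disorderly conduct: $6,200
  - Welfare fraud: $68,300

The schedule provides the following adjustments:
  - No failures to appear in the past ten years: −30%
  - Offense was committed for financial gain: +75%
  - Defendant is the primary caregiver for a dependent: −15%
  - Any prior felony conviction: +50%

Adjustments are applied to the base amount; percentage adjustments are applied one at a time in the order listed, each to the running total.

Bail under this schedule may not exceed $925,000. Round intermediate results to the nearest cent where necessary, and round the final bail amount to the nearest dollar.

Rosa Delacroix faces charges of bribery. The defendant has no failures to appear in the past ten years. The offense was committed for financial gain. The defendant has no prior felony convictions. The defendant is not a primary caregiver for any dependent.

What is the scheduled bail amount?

$42,875

Base amounts from the schedule: bribery $35,000.
Single charge. Combined base = $35,000.
No failures to appear in the past ten years (−30%): $35,000 × 0.7 = $24,500.
Offense was committed for financial gain (+75%): $24,500 × 1.75 = $42,875.
$42,875 is within the $925,000 maximum.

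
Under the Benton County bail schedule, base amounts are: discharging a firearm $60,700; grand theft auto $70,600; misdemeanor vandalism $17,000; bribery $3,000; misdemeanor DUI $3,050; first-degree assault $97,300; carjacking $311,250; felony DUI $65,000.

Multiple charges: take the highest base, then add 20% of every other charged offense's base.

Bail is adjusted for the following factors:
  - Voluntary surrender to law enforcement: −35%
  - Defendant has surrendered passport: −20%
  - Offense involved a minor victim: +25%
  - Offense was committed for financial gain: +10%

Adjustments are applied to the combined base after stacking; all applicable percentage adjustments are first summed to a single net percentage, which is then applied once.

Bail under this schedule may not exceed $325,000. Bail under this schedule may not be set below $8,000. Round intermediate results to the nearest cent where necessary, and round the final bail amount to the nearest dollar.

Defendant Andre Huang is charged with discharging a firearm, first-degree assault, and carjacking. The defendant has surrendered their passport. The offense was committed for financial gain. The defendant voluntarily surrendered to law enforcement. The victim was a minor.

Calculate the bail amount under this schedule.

$274,280

Base amounts from the schedule: discharging a firearm $60,700; first-degree assault $97,300; carjacking $311,250.
Stacking rule: highest base plus 20% of each additional charge. Highest is carjacking at $311,250. Additional: $60,700 × 20% = $12,140; $97,300 × 20% = $19,460. Combined base = $311,250 + $31,600 = $342,850.
Net percentage adjustment: −35% −20% +25% +10% = −20%. $342,850 × 0.8 = $274,280.
$274,280 is within the $325,000 maximum.
$274,280 is at or above the $8,000 minimum.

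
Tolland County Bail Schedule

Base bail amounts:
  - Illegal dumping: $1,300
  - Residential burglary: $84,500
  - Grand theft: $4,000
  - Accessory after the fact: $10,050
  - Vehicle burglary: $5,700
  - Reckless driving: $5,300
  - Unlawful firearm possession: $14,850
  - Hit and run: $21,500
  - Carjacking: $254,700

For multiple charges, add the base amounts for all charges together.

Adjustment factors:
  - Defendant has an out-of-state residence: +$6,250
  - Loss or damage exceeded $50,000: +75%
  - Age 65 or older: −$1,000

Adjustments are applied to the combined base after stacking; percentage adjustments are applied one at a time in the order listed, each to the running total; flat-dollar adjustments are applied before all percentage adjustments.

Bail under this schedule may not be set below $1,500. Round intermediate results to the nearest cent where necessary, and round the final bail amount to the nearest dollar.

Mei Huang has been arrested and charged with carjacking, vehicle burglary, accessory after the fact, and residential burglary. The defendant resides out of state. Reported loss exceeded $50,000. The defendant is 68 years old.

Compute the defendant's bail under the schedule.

Base amounts from the schedule: carjacking $254,700; vehicle burglary $5,700; accessory after the fact $10,050; residential burglary $84,500.
Stacking rule: sum of all bases. $254,700 + $5,700 + $10,050 + $84,500 = $354,950.
Defendant has an out-of-state residence (+$6,250 flat): $354,950 + $6,250 = $361,200.
Age 65 or older (−$1,000 flat): $361,200 − $1,000 = $360,200.
Loss or damage exceeded $50,000 (+75%): $360,200 × 1.75 = $630,350.
$630,350 is at or above the $1,500 minimum.

$630,350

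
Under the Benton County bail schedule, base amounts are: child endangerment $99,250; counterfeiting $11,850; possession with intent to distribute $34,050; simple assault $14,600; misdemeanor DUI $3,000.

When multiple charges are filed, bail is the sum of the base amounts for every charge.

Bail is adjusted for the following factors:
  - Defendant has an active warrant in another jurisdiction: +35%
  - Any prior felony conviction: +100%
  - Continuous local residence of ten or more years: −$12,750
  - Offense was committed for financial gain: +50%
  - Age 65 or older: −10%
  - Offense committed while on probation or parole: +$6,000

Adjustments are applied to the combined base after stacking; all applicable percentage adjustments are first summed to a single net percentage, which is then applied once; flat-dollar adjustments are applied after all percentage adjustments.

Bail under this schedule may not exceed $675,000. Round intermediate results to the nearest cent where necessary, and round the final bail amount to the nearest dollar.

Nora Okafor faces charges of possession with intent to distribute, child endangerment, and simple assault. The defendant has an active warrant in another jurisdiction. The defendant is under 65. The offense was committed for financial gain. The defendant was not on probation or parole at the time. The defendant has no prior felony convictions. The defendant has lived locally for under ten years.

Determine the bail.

Base amounts from the schedule: possession with intent to distribute $34,050; child endangerment $99,250; simple assault $14,600.
Stacking rule: sum of all bases. $34,050 + $99,250 + $14,600 = $147,900.
Net percentage adjustment: +35% +50% = +85%. $147,900 × 1.85 = $273,615.
$273,615 is within the $675,000 maximum.

$273,615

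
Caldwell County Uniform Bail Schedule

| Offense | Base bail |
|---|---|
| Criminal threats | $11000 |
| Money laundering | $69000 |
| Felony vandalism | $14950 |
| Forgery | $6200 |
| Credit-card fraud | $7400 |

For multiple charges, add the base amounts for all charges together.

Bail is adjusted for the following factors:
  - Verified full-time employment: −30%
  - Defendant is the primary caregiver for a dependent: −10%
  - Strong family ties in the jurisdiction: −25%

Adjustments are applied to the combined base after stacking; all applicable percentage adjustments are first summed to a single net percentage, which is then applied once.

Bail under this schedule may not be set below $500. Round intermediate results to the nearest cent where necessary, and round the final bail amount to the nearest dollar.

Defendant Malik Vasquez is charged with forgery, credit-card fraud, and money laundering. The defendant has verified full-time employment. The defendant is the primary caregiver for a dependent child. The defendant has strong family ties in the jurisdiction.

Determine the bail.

Base amounts from the schedule: forgery $6200; credit-card fraud $7400; money laundering $69000.
Stacking rule: sum of all bases. $6200 + $7400 + $69000 = $82600.
Net percentage adjustment: −30% −10% −25% = −65%. $82600 × 0.35 = $28910.
$28910 is at or above the $500 minimum.

$28910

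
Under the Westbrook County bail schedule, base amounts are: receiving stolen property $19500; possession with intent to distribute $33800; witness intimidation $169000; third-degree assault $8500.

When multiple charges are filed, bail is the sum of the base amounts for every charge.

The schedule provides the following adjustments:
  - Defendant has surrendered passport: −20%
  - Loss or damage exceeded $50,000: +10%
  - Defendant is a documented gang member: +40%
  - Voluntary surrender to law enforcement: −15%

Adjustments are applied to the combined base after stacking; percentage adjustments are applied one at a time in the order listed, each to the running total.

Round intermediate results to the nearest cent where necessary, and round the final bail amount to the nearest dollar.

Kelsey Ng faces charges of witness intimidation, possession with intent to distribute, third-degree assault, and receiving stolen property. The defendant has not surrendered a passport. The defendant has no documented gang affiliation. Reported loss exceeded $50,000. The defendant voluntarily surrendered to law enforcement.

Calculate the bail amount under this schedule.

$215798

Base amounts from the schedule: witness intimidation $169000; possession with intent to distribute $33800; third-degree assault $8500; receiving stolen property $19500.
Stacking rule: sum of all bases. $169000 + $33800 + $8500 + $19500 = $230800.
Loss or damage exceeded $50,000 (+10%): $230800 × 1.1 = $253880.
Voluntary surrender to law enforcement (−15%): $253880 × 0.85 = $215798.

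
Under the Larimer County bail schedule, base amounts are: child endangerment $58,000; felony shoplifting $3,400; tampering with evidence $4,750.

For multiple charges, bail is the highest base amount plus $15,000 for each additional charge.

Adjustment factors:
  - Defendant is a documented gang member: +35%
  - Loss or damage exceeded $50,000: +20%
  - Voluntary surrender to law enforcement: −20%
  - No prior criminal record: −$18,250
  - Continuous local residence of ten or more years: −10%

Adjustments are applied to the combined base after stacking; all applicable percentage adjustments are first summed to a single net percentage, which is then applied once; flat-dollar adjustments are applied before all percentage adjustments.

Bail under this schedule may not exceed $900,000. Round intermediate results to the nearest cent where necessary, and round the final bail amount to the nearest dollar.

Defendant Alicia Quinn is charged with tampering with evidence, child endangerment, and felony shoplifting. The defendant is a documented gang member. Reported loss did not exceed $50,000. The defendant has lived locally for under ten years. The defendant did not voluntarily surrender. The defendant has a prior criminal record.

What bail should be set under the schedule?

$118,800

Base amounts from the schedule: tampering with evidence $4,750; child endangerment $58,000; felony shoplifting $3,400.
Stacking rule: highest base plus $15,000 per additional charge. Highest is child endangerment at $58,000; 2 additional charges → +$30,000. Combined base = $88,000.
Defendant is a documented gang member (+35%): $88,000 × 1.35 = $118,800.
$118,800 is within the $900,000 maximum.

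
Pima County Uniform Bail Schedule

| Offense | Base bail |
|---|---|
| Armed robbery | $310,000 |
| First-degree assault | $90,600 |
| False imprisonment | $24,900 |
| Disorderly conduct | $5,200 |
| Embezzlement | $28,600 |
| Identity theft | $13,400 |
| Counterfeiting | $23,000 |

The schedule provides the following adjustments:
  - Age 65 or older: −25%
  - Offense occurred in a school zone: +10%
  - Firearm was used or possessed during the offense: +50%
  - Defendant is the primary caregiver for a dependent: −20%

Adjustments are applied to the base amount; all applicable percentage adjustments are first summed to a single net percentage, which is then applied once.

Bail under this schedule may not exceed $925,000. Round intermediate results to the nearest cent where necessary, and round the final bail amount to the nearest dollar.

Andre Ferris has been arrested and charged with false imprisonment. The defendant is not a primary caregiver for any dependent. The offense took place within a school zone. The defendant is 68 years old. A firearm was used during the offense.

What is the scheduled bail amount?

$33,615

Base amounts from the schedule: false imprisonment $24,900.
Single charge. Combined base = $24,900.
Net percentage adjustment: −25% +10% +50% = +35%. $24,900 × 1.35 = $33,615.
$33,615 is within the $925,000 maximum.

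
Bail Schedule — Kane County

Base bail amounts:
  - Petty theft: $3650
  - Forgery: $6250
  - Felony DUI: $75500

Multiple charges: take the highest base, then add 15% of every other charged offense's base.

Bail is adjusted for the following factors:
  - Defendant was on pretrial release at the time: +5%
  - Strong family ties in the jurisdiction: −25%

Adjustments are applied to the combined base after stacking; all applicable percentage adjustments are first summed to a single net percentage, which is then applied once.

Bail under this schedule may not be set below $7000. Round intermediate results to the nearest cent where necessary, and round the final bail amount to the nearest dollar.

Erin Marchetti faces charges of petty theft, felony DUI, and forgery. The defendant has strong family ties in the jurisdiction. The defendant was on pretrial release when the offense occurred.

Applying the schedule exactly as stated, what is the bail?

$61588

Base amounts from the schedule: petty theft $3650; felony DUI $75500; forgery $6250.
Stacking rule: highest base plus 15% of each additional charge. Highest is felony DUI at $75500. Additional: $3650 × 15% = $547.50; $6250 × 15% = $937.50. Combined base = $75500 + $1485 = $76985.
Net percentage adjustment: +5% −25% = −20%. $76985 × 0.8 = $61588.
$61588 is at or above the $7000 minimum.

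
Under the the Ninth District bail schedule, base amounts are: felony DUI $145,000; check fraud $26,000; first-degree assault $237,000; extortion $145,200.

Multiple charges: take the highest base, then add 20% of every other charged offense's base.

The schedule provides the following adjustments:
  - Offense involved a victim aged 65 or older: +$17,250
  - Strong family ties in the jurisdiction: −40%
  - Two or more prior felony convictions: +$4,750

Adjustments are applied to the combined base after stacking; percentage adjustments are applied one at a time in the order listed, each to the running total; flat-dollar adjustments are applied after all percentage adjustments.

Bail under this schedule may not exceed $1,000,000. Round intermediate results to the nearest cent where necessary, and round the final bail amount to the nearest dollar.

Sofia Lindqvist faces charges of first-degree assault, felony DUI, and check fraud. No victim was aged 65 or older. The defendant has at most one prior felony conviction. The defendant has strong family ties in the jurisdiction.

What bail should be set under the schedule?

$162,720

Base amounts from the schedule: first-degree assault $237,000; felony DUI $145,000; check fraud $26,000.
Stacking rule: highest base plus 20% of each additional charge. Highest is first-degree assault at $237,000. Additional: $145,000 × 20% = $29,000; $26,000 × 20% = $5,200. Combined base = $237,000 + $34,200 = $271,200.
Strong family ties in the jurisdiction (−40%): $271,200 × 0.6 = $162,720.
$162,720 is within the $1,000,000 maximum.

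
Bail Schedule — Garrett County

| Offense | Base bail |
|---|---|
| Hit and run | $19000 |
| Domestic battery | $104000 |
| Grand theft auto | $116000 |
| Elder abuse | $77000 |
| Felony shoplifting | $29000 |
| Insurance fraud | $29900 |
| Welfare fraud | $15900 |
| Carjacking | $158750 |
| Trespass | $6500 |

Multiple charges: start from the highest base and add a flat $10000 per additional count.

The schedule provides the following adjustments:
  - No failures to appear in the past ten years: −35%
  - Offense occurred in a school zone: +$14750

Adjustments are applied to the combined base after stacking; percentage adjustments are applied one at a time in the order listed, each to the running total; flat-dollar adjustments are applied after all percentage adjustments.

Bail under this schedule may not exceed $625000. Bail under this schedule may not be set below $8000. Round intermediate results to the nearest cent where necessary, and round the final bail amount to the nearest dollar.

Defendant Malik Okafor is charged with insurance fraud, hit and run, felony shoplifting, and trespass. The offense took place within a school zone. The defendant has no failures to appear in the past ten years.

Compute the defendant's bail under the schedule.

Base amounts from the schedule: insurance fraud $29900; hit and run $19000; felony shoplifting $29000; trespass $6500.
Stacking rule: highest base plus $10000 per additional charge. Highest is insurance fraud at $29900; 3 additional charges → +$30000. Combined base = $59900.
No failures to appear in the past ten years (−35%): $59900 × 0.65 = $38935.
Offense occurred in a school zone (+$14750 flat): $38935 + $14750 = $53685.
$53685 is within the $625000 maximum.
$53685 is at or above the $8000 minimum.

$53685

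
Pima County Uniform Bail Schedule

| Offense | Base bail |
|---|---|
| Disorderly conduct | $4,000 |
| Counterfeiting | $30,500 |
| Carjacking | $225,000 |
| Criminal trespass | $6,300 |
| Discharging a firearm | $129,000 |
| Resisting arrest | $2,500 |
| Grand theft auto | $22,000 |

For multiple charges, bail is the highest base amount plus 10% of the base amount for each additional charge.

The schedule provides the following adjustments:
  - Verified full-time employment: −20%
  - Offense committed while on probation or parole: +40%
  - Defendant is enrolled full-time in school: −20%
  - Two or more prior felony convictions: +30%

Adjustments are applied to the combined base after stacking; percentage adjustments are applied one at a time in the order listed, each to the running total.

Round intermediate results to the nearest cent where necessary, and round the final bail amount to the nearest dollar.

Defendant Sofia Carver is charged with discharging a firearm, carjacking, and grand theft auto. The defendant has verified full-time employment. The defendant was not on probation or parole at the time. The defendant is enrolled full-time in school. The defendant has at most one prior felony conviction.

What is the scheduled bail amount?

$153,664

Base amounts from the schedule: discharging a firearm $129,000; carjacking $225,000; grand theft auto $22,000.
Stacking rule: highest base plus 10% of each additional charge. Highest is carjacking at $225,000. Additional: $129,000 × 10% = $12,900; $22,000 × 10% = $2,200. Combined base = $225,000 + $15,100 = $240,100.
Verified full-time employment (−20%): $240,100 × 0.8 = $192,080.
Defendant is enrolled full-time in school (−20%): $192,080 × 0.8 = $153,664.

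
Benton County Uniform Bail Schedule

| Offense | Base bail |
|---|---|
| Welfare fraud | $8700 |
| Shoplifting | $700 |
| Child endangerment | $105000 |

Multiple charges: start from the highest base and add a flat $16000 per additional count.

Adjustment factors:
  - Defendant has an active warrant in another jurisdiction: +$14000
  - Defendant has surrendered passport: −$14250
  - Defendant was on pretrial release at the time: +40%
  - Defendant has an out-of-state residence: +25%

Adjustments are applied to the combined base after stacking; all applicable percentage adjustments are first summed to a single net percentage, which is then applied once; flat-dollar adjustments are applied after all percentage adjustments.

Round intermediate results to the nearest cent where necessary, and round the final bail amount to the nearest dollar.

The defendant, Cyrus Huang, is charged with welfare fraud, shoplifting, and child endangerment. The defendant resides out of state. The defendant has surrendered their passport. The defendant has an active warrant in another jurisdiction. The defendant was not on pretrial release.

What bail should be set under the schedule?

$171000

Base amounts from the schedule: welfare fraud $8700; shoplifting $700; child endangerment $105000.
Stacking rule: highest base plus $16000 per additional charge. Highest is child endangerment at $105000; 2 additional charges → +$32000. Combined base = $137000.
Defendant has an out-of-state residence (+25%): $137000 × 1.25 = $171250.
Defendant has an active warrant in another jurisdiction (+$14000 flat): $171250 + $14000 = $185250.
Defendant has surrendered passport (−$14250 flat): $185250 − $14250 = $171000.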